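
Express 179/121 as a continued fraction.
[1; 2, 11, 1, 1, 2]

Euclidean algorithm steps:
179 = 1 × 121 + 58
121 = 2 × 58 + 5
58 = 11 × 5 + 3
5 = 1 × 3 + 2
3 = 1 × 2 + 1
2 = 2 × 1 + 0
Continued fraction: [1; 2, 11, 1, 1, 2]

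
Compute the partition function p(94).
92669720

p(n) counts ways to write n as a sum of positive integers (order ignored).
Euler's pentagonal recurrence: p(k) = p(k-1) + p(k-2) - p(k-5) - p(k-7) + p(k-12) + p(k-15) - ... (offsets j(3j∓1)/2, signs ++--, p(0)=1, p(<0)=0).
DP table for k = 0..93: p(0)=1, p(1)=1, p(2)=2, p(3)=3, p(4)=5, p(5)=7, p(6)=11, p(7)=15, p(8)=22, p(9)=30, p(10)=42, p(11)=56, p(12)=77, p(13)=101, p(14)=135, p(15)=176, p(16)=231, p(17)=297, p(18)=385, p(19)=490, p(20)=627, p(21)=792, p(22)=1002, p(23)=1255, p(24)=1575, p(25)=1958, p(26)=2436, p(27)=3010, p(28)=3718, p(29)=4565, p(30)=5604, p(31)=6842, p(32)=8349, p(33)=10143, p(34)=12310, p(35)=14883, p(36)=17977, p(37)=21637, p(38)=26015, p(39)=31185, p(40)=37338, p(41)=44583, p(42)=53174, p(43)=63261, p(44)=75175, p(45)=89134, p(46)=105558, p(47)=124754, p(48)=147273, p(49)=173525, p(50)=204226, p(51)=239943, p(52)=281589, p(53)=329931, p(54)=386155, p(55)=451276, p(56)=526823, p(57)=614154, p(58)=715220, p(59)=831820, p(60)=966467, p(61)=1121505, p(62)=1300156, p(63)=1505499, p(64)=1741630, p(65)=2012558, p(66)=2323520, p(67)=2679689, p(68)=3087735, p(69)=3554345, p(70)=4087968, p(71)=4697205, p(72)=5392783, p(73)=6185689, p(74)=7089500, p(75)=8118264, p(76)=9289091, p(77)=10619863, p(78)=12132164, p(79)=13848650, p(80)=15796476, p(81)=18004327, p(82)=20506255, p(83)=23338469, p(84)=26543660, p(85)=30167357, p(86)=34262962, p(87)=38887673, p(88)=44108109, p(89)=49995925, p(90)=56634173, p(91)=64112359, p(92)=72533807, p(93)=82010177.
Final step: p(94) = p(93) + p(92) - p(89) - p(87) + p(82) + p(79) - p(72) - p(68) + p(59) + p(54) - p(43) - p(37) + p(24) + p(17) - p(2)
= 82010177 + 72533807 - 49995925 - 38887673 + 20506255 + 13848650 - 5392783 - 3087735 + 831820 + 386155 - 63261 - 21637 + 1575 + 297 - 2
= 92669720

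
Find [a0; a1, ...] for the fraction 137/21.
[6; 1, 1, 10]

Euclidean algorithm steps:
137 = 6 × 21 + 11
21 = 1 × 11 + 10
11 = 1 × 10 + 1
10 = 10 × 1 + 0
Continued fraction: [6; 1, 1, 10]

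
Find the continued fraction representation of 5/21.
[0; 4, 5]

Euclidean algorithm steps:
5 = 0 × 21 + 5
21 = 4 × 5 + 1
5 = 5 × 1 + 0
Continued fraction: [0; 4, 5]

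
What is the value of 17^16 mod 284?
125

Repeated squaring. Binary of 16 = 10000.
17^1 ≡ 17 (mod 284); 17^2 ≡ 5 (mod 284); 17^4 ≡ 25 (mod 284); 17^8 ≡ 57 (mod 284); 17^16 ≡ 125 (mod 284)
17^16 = 17^16 ≡ 125 (mod 284)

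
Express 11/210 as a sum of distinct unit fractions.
1/20 + 1/420

Greedy algorithm:
11/210: ceiling(210/11) = 20, use 1/20
1/420: ceiling(420/1) = 420, use 1/420
Result: 11/210 = 1/20 + 1/420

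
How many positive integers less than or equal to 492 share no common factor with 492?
160

492 = 2^2 × 3 × 41
φ(n) = n × ∏(1 - 1/p) for each prime p dividing n
φ(492) = 492 × (1 - 1/2) × (1 - 1/3) × (1 - 1/41) = 160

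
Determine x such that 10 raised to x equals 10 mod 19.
1

Baby-step giant-step with step n = ⌈√19⌉ = 5.
Baby steps 10^j mod 19 (j:value) for j=0..4: 0:1, 1:10, 2:5, 3:12, 4:6.
h = 10 is already in the table at j=1, so x = 1.
Check: 10^1 ≡ 10 (mod 19).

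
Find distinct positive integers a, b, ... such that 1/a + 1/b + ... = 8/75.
1/10 + 1/150

Greedy algorithm:
8/75: ceiling(75/8) = 10, use 1/10
1/150: ceiling(150/1) = 150, use 1/150
Result: 8/75 = 1/10 + 1/150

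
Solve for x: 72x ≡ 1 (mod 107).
55

gcd(72, 107) = 1, so the inverse exists.
Extended Euclidean algorithm on (107, 72):
107 = 1 × 72 + 35  ⟹  35 = (1)·107 + (-1)·72
72 = 2 × 35 + 2  ⟹  2 = (-2)·107 + (3)·72
35 = 17 × 2 + 1  ⟹  1 = (35)·107 + (-52)·72
So (-52)·72 ≡ 1 (mod 107), i.e. 72^(-1) ≡ -52 ≡ 55 (mod 107).
Check: 72 × 55 = 3960 ≡ 1 (mod 107)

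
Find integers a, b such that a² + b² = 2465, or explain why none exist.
8² + 49² (a=8, b=49)

Factorization: 2465 = 5 × 17 × 29
By Fermat: n is sum of two squares iff every prime p ≡ 3 (mod 4) appears to even power.
All primes ≡ 3 (mod 4) appear to even power.
Search a = 0, 1, 2, … for 2465 - a² a perfect square: first hit at a = 8: 2465 - 64 = 2401 = 49².
2465 = 8² + 49² = 64 + 2401 ✓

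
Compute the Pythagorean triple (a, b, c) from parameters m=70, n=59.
(1419, 8260, 8381)

Euclid's formula: a = m² - n², b = 2mn, c = m² + n²
m = 70, n = 59
a = 70² - 59² = 4900 - 3481 = 1419
b = 2 × 70 × 59 = 8260
c = 70² + 59² = 4900 + 3481 = 8381
Verification: 1419² + 8260² = 2013561 + 68227600 = 70241161 = 8381² ✓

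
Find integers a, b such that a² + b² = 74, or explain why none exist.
5² + 7² (a=5, b=7)

Factorization: 74 = 2 × 37
By Fermat: n is sum of two squares iff every prime p ≡ 3 (mod 4) appears to even power.
All primes ≡ 3 (mod 4) appear to even power.
Search a = 0, 1, 2, … for 74 - a² a perfect square: first hit at a = 5: 74 - 25 = 49 = 7².
74 = 5² + 7² = 25 + 49 ✓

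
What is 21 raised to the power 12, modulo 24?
9

Repeated squaring. Binary of 12 = 1100.
21^1 ≡ 21 (mod 24); 21^2 ≡ 9 (mod 24); 21^4 ≡ 9 (mod 24); 21^8 ≡ 9 (mod 24)
21^12 = 21^4 × 21^8 ≡ 9 (mod 24)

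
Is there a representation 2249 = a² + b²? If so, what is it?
20² + 43² (a=20, b=43)

Factorization: 2249 = 13 × 173
By Fermat: n is sum of two squares iff every prime p ≡ 3 (mod 4) appears to even power.
All primes ≡ 3 (mod 4) appear to even power.
Search a = 0, 1, 2, … for 2249 - a² a perfect square: first hit at a = 20: 2249 - 400 = 1849 = 43².
2249 = 20² + 43² = 400 + 1849 ✓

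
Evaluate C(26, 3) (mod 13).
0

Using Lucas' theorem:
Write n=26 and k=3 in base 13:
n in base 13: [2, 0]
k in base 13: [0, 3]
C(26,3) mod 13 = ∏ C(n_i, k_i) mod 13
Digit binomials (mod 13): C(2,0) = 1; C(0,3) = 0 (k_i > n_i)
Product: 1 × 0 = 0 ≡ 0 (mod 13)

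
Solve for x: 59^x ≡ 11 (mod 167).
12

Baby-step giant-step with step n = ⌈√167⌉ = 13.
Baby steps 59^j mod 167 (j:value) for j=0..12: 0:1, 1:59, 2:141, 3:136, 4:8, 5:138, 6:126, 7:86, 8:64, 9:102, 10:6, 11:20, 12:11.
h = 11 is already in the table at j=12, so x = 12.
Check: 59^12 ≡ 11 (mod 167).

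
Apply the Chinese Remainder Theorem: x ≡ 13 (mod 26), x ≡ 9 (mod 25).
559

Using Chinese Remainder Theorem:
M = 26 × 25 = 650
M1 = 25, M2 = 26
y1 = 25^(-1) mod 26 = 25
y2 = 26^(-1) mod 25 = 1
x = (13×25×25 + 9×26×1) mod 650 = 559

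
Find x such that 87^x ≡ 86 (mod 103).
23

Baby-step giant-step with step n = ⌈√103⌉ = 11.
Baby steps 87^j mod 103 (j:value) for j=0..10: 0:1, 1:87, 2:50, 3:24, 4:28, 5:67, 6:61, 7:54, 8:63, 9:22, 10:60.
Giant-step multiplier: 87^(-11) ≡ 87^(102-11) = 87^91 ≡ 78 (mod 103).
Giant steps γ_i = 86·78^i mod 103: γ_0=86, γ_1=13, γ_2=87 (in table at j=1).
x = i·n + j = 2·11 + 1 = 23.
Check: 87^23 ≡ 86 (mod 103).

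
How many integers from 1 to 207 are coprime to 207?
132

207 = 3^2 × 23
φ(n) = n × ∏(1 - 1/p) for each prime p dividing n
φ(207) = 207 × (1 - 1/3) × (1 - 1/23) = 132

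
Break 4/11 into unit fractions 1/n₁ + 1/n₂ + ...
1/3 + 1/33

Greedy algorithm:
4/11: ceiling(11/4) = 3, use 1/3
1/33: ceiling(33/1) = 33, use 1/33
Result: 4/11 = 1/3 + 1/33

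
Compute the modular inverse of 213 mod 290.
177

gcd(213, 290) = 1, so the inverse exists.
Extended Euclidean algorithm on (290, 213):
290 = 1 × 213 + 77  ⟹  77 = (1)·290 + (-1)·213
213 = 2 × 77 + 59  ⟹  59 = (-2)·290 + (3)·213
77 = 1 × 59 + 18  ⟹  18 = (3)·290 + (-4)·213
59 = 3 × 18 + 5  ⟹  5 = (-11)·290 + (15)·213
18 = 3 × 5 + 3  ⟹  3 = (36)·290 + (-49)·213
5 = 1 × 3 + 2  ⟹  2 = (-47)·290 + (64)·213
3 = 1 × 2 + 1  ⟹  1 = (83)·290 + (-113)·213
So (-113)·213 ≡ 1 (mod 290), i.e. 213^(-1) ≡ -113 ≡ 177 (mod 290).
Check: 213 × 177 = 37701 ≡ 1 (mod 290)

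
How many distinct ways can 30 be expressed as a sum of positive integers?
5604

p(n) counts ways to write n as a sum of positive integers (order ignored).
Euler's pentagonal recurrence: p(k) = p(k-1) + p(k-2) - p(k-5) - p(k-7) + p(k-12) + p(k-15) - ... (offsets j(3j∓1)/2, signs ++--, p(0)=1, p(<0)=0).
DP table for k = 0..29: p(0)=1, p(1)=1, p(2)=2, p(3)=3, p(4)=5, p(5)=7, p(6)=11, p(7)=15, p(8)=22, p(9)=30, p(10)=42, p(11)=56, p(12)=77, p(13)=101, p(14)=135, p(15)=176, p(16)=231, p(17)=297, p(18)=385, p(19)=490, p(20)=627, p(21)=792, p(22)=1002, p(23)=1255, p(24)=1575, p(25)=1958, p(26)=2436, p(27)=3010, p(28)=3718, p(29)=4565.
Final step: p(30) = p(29) + p(28) - p(25) - p(23) + p(18) + p(15) - p(8) - p(4)
= 4565 + 3718 - 1958 - 1255 + 385 + 176 - 22 - 5
= 5604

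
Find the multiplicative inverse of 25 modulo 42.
37

gcd(25, 42) = 1, so the inverse exists.
Extended Euclidean algorithm on (42, 25):
42 = 1 × 25 + 17  ⟹  17 = (1)·42 + (-1)·25
25 = 1 × 17 + 8  ⟹  8 = (-1)·42 + (2)·25
17 = 2 × 8 + 1  ⟹  1 = (3)·42 + (-5)·25
So (-5)·25 ≡ 1 (mod 42), i.e. 25^(-1) ≡ -5 ≡ 37 (mod 42).
Check: 25 × 37 = 925 ≡ 1 (mod 42)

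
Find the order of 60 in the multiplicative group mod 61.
2

61 is prime, so ord(60) divides φ(61) = 60.
Divisors of 60: 1, 2, 3, 4, 5, 6, 10, 12, 15, 20, 30, 60.
Repeated squaring: 60^1 ≡ 60, 60^2 ≡ 1, 60^4 ≡ 1, 60^8 ≡ 1, 60^16 ≡ 1, 60^32 ≡ 1 (mod 61).
Test 60^d mod 61 for each divisor d in increasing order:
60^1 ≡ 60
60^2 ≡ 1  ← first divisor giving 1
The order is 2.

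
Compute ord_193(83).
96

193 is prime, so ord(83) divides φ(193) = 192.
Divisors of 192: 1, 2, 3, 4, 6, 8, 12, 16, 24, 32, 48, 64, 96, 192.
Repeated squaring: 83^1 ≡ 83, 83^2 ≡ 134, 83^4 ≡ 7, 83^8 ≡ 49, 83^16 ≡ 85, 83^32 ≡ 84, 83^64 ≡ 108, 83^128 ≡ 84 (mod 193).
Test 83^d mod 193 for each divisor d in increasing order:
83^1 ≡ 83
83^2 ≡ 134
83^3 = 83^2·83^1 ≡ 121
83^4 ≡ 7
83^6 = 83^4·83^2 ≡ 166
83^8 ≡ 49
83^12 = 83^8·83^4 ≡ 150
83^16 ≡ 85
83^24 = 83^16·83^8 ≡ 112
83^32 ≡ 84
83^48 = 83^32·83^16 ≡ 192
83^64 ≡ 108
83^96 = 83^64·83^32 ≡ 1  ← first divisor giving 1
The order is 96.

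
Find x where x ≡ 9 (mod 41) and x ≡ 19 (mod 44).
1075

Using Chinese Remainder Theorem:
M = 41 × 44 = 1804
M1 = 44, M2 = 41
y1 = 44^(-1) mod 41 = 14
y2 = 41^(-1) mod 44 = 29
x = (9×44×14 + 19×41×29) mod 1804 = 1075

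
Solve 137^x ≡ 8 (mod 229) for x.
51

Baby-step giant-step with step n = ⌈√229⌉ = 16.
Baby steps 137^j mod 229 (j:value) for j=0..15: 0:1, 1:137, 2:220, 3:141, 4:81, 5:105, 6:187, 7:200, 8:149, 9:32, 10:33, 11:170, 12:161, 13:73, 14:154, 15:30.
Giant-step multiplier: 137^(-16) ≡ 137^(228-16) = 137^212 ≡ 19 (mod 229).
Giant steps γ_i = 8·19^i mod 229: γ_0=8, γ_1=152, γ_2=140, γ_3=141 (in table at j=3).
x = i·n + j = 3·16 + 3 = 51.
Check: 137^51 ≡ 8 (mod 229).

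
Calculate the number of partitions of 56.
526823

p(n) counts ways to write n as a sum of positive integers (order ignored).
Euler's pentagonal recurrence: p(k) = p(k-1) + p(k-2) - p(k-5) - p(k-7) + p(k-12) + p(k-15) - ... (offsets j(3j∓1)/2, signs ++--, p(0)=1, p(<0)=0).
DP table for k = 0..55: p(0)=1, p(1)=1, p(2)=2, p(3)=3, p(4)=5, p(5)=7, p(6)=11, p(7)=15, p(8)=22, p(9)=30, p(10)=42, p(11)=56, p(12)=77, p(13)=101, p(14)=135, p(15)=176, p(16)=231, p(17)=297, p(18)=385, p(19)=490, p(20)=627, p(21)=792, p(22)=1002, p(23)=1255, p(24)=1575, p(25)=1958, p(26)=2436, p(27)=3010, p(28)=3718, p(29)=4565, p(30)=5604, p(31)=6842, p(32)=8349, p(33)=10143, p(34)=12310, p(35)=14883, p(36)=17977, p(37)=21637, p(38)=26015, p(39)=31185, p(40)=37338, p(41)=44583, p(42)=53174, p(43)=63261, p(44)=75175, p(45)=89134, p(46)=105558, p(47)=124754, p(48)=147273, p(49)=173525, p(50)=204226, p(51)=239943, p(52)=281589, p(53)=329931, p(54)=386155, p(55)=451276.
Final step: p(56) = p(55) + p(54) - p(51) - p(49) + p(44) + p(41) - p(34) - p(30) + p(21) + p(16) - p(5)
= 451276 + 386155 - 239943 - 173525 + 75175 + 44583 - 12310 - 5604 + 792 + 231 - 7
= 526823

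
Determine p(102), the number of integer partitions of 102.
241265379

p(n) counts ways to write n as a sum of positive integers (order ignored).
Euler's pentagonal recurrence: p(k) = p(k-1) + p(k-2) - p(k-5) - p(k-7) + p(k-12) + p(k-15) - ... (offsets j(3j∓1)/2, signs ++--, p(0)=1, p(<0)=0).
DP table for k = 0..101: p(0)=1, p(1)=1, p(2)=2, p(3)=3, p(4)=5, p(5)=7, p(6)=11, p(7)=15, p(8)=22, p(9)=30, p(10)=42, p(11)=56, p(12)=77, p(13)=101, p(14)=135, p(15)=176, p(16)=231, p(17)=297, p(18)=385, p(19)=490, p(20)=627, p(21)=792, p(22)=1002, p(23)=1255, p(24)=1575, p(25)=1958, p(26)=2436, p(27)=3010, p(28)=3718, p(29)=4565, p(30)=5604, p(31)=6842, p(32)=8349, p(33)=10143, p(34)=12310, p(35)=14883, p(36)=17977, p(37)=21637, p(38)=26015, p(39)=31185, p(40)=37338, p(41)=44583, p(42)=53174, p(43)=63261, p(44)=75175, p(45)=89134, p(46)=105558, p(47)=124754, p(48)=147273, p(49)=173525, p(50)=204226, p(51)=239943, p(52)=281589, p(53)=329931, p(54)=386155, p(55)=451276, p(56)=526823, p(57)=614154, p(58)=715220, p(59)=831820, p(60)=966467, p(61)=1121505, p(62)=1300156, p(63)=1505499, p(64)=1741630, p(65)=2012558, p(66)=2323520, p(67)=2679689, p(68)=3087735, p(69)=3554345, p(70)=4087968, p(71)=4697205, p(72)=5392783, p(73)=6185689, p(74)=7089500, p(75)=8118264, p(76)=9289091, p(77)=10619863, p(78)=12132164, p(79)=13848650, p(80)=15796476, p(81)=18004327, p(82)=20506255, p(83)=23338469, p(84)=26543660, p(85)=30167357, p(86)=34262962, p(87)=38887673, p(88)=44108109, p(89)=49995925, p(90)=56634173, p(91)=64112359, p(92)=72533807, p(93)=82010177, p(94)=92669720, p(95)=104651419, p(96)=118114304, p(97)=133230930, p(98)=150198136, p(99)=169229875, p(100)=190569292, p(101)=214481126.
Final step: p(102) = p(101) + p(100) - p(97) - p(95) + p(90) + p(87) - p(80) - p(76) + p(67) + p(62) - p(51) - p(45) + p(32) + p(25) - p(10) - p(2)
= 214481126 + 190569292 - 133230930 - 104651419 + 56634173 + 38887673 - 15796476 - 9289091 + 2679689 + 1300156 - 239943 - 89134 + 8349 + 1958 - 42 - 2
= 241265379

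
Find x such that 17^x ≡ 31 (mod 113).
10

Baby-step giant-step with step n = ⌈√113⌉ = 11.
Baby steps 17^j mod 113 (j:value) for j=0..10: 0:1, 1:17, 2:63, 3:54, 4:14, 5:12, 6:91, 7:78, 8:83, 9:55, 10:31.
h = 31 is already in the table at j=10, so x = 10.
Check: 17^10 ≡ 31 (mod 113).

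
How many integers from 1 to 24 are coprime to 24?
8

24 = 2^3 × 3
φ(n) = n × ∏(1 - 1/p) for each prime p dividing n
φ(24) = 24 × (1 - 1/2) × (1 - 1/3) = 8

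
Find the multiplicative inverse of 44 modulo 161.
11

gcd(44, 161) = 1, so the inverse exists.
Extended Euclidean algorithm on (161, 44):
161 = 3 × 44 + 29  ⟹  29 = (1)·161 + (-3)·44
44 = 1 × 29 + 15  ⟹  15 = (-1)·161 + (4)·44
29 = 1 × 15 + 14  ⟹  14 = (2)·161 + (-7)·44
15 = 1 × 14 + 1  ⟹  1 = (-3)·161 + (11)·44
So (11)·44 ≡ 1 (mod 161), i.e. 44^(-1) ≡ 11 (mod 161).
Check: 44 × 11 = 484 ≡ 1 (mod 161)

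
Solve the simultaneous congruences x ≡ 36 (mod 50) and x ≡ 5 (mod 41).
1686

Using Chinese Remainder Theorem:
M = 50 × 41 = 2050
M1 = 41, M2 = 50
y1 = 41^(-1) mod 50 = 11
y2 = 50^(-1) mod 41 = 32
x = (36×41×11 + 5×50×32) mod 2050 = 1686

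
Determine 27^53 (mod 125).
67

Repeated squaring. Binary of 53 = 110101.
27^1 ≡ 27 (mod 125); 27^2 ≡ 104 (mod 125); 27^4 ≡ 66 (mod 125); 27^8 ≡ 106 (mod 125); 27^16 ≡ 111 (mod 125); 27^32 ≡ 71 (mod 125)
27^53 = 27^1 × 27^4 × 27^16 × 27^32 ≡ 67 (mod 125)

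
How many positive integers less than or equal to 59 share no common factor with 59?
58

59 = 59
φ(n) = n × ∏(1 - 1/p) for each prime p dividing n
φ(59) = 59 × (1 - 1/59) = 58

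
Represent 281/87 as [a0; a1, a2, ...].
[3; 4, 2, 1, 6]

Euclidean algorithm steps:
281 = 3 × 87 + 20
87 = 4 × 20 + 7
20 = 2 × 7 + 6
7 = 1 × 6 + 1
6 = 6 × 1 + 0
Continued fraction: [3; 4, 2, 1, 6]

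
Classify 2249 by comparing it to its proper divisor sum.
deficient

Proper divisors of 2249: sum = 1 + 13 + 173 = 187
Since 187 < 2249, 2249 is deficient.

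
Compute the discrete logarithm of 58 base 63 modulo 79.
57

Baby-step giant-step with step n = ⌈√79⌉ = 9.
Baby steps 63^j mod 79 (j:value) for j=0..8: 0:1, 1:63, 2:19, 3:12, 4:45, 5:70, 6:65, 7:66, 8:50.
Giant-step multiplier: 63^(-9) ≡ 63^(78-9) = 63^69 ≡ 71 (mod 79).
Giant steps γ_i = 58·71^i mod 79: γ_0=58, γ_1=10, γ_2=78, γ_3=8, γ_4=15, γ_5=38, γ_6=12 (in table at j=3).
x = i·n + j = 6·9 + 3 = 57.
Check: 63^57 ≡ 58 (mod 79).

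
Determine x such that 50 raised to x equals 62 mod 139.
45

Baby-step giant-step with step n = ⌈√139⌉ = 12.
Baby steps 50^j mod 139 (j:value) for j=0..11: 0:1, 1:50, 2:137, 3:39, 4:4, 5:61, 6:131, 7:17, 8:16, 9:105, 10:107, 11:68.
Giant-step multiplier: 50^(-12) ≡ 50^(138-12) = 50^126 ≡ 63 (mod 139).
Giant steps γ_i = 62·63^i mod 139: γ_0=62, γ_1=14, γ_2=48, γ_3=105 (in table at j=9).
x = i·n + j = 3·12 + 9 = 45.
Check: 50^45 ≡ 62 (mod 139).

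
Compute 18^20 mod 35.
16

Repeated squaring. Binary of 20 = 10100.
18^1 ≡ 18 (mod 35); 18^2 ≡ 9 (mod 35); 18^4 ≡ 11 (mod 35); 18^8 ≡ 16 (mod 35); 18^16 ≡ 11 (mod 35)
18^20 = 18^4 × 18^16 ≡ 16 (mod 35)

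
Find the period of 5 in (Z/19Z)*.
9

19 is prime, so ord(5) divides φ(19) = 18.
Divisors of 18: 1, 2, 3, 6, 9, 18.
Repeated squaring: 5^1 ≡ 5, 5^2 ≡ 6, 5^4 ≡ 17, 5^8 ≡ 4, 5^16 ≡ 16 (mod 19).
Test 5^d mod 19 for each divisor d in increasing order:
5^1 ≡ 5
5^2 ≡ 6
5^3 = 5^2·5^1 ≡ 11
5^6 = 5^4·5^2 ≡ 7
5^9 = 5^8·5^1 ≡ 1  ← first divisor giving 1
The order is 9.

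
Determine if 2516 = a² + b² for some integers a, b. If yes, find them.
4² + 50² (a=4, b=50)

Factorization: 2516 = 2^2 × 17 × 37
By Fermat: n is sum of two squares iff every prime p ≡ 3 (mod 4) appears to even power.
All primes ≡ 3 (mod 4) appear to even power.
Search a = 0, 1, 2, … for 2516 - a² a perfect square: first hit at a = 4: 2516 - 16 = 2500 = 50².
2516 = 4² + 50² = 16 + 2500 ✓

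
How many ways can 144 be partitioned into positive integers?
22540654445

p(n) counts ways to write n as a sum of positive integers (order ignored).
Euler's pentagonal recurrence: p(k) = p(k-1) + p(k-2) - p(k-5) - p(k-7) + p(k-12) + p(k-15) - ... (offsets j(3j∓1)/2, signs ++--, p(0)=1, p(<0)=0).
DP table for k = 0..143: p(0)=1, p(1)=1, p(2)=2, p(3)=3, p(4)=5, p(5)=7, p(6)=11, p(7)=15, p(8)=22, p(9)=30, p(10)=42, p(11)=56, p(12)=77, p(13)=101, p(14)=135, p(15)=176, p(16)=231, p(17)=297, p(18)=385, p(19)=490, p(20)=627, p(21)=792, p(22)=1002, p(23)=1255, p(24)=1575, p(25)=1958, p(26)=2436, p(27)=3010, p(28)=3718, p(29)=4565, p(30)=5604, p(31)=6842, p(32)=8349, p(33)=10143, p(34)=12310, p(35)=14883, p(36)=17977, p(37)=21637, p(38)=26015, p(39)=31185, p(40)=37338, p(41)=44583, p(42)=53174, p(43)=63261, p(44)=75175, p(45)=89134, p(46)=105558, p(47)=124754, p(48)=147273, p(49)=173525, p(50)=204226, p(51)=239943, p(52)=281589, p(53)=329931, p(54)=386155, p(55)=451276, p(56)=526823, p(57)=614154, p(58)=715220, p(59)=831820, p(60)=966467, p(61)=1121505, p(62)=1300156, p(63)=1505499, p(64)=1741630, p(65)=2012558, p(66)=2323520, p(67)=2679689, p(68)=3087735, p(69)=3554345, p(70)=4087968, p(71)=4697205, p(72)=5392783, p(73)=6185689, p(74)=7089500, p(75)=8118264, p(76)=9289091, p(77)=10619863, p(78)=12132164, p(79)=13848650, p(80)=15796476, p(81)=18004327, p(82)=20506255, p(83)=23338469, p(84)=26543660, p(85)=30167357, p(86)=34262962, p(87)=38887673, p(88)=44108109, p(89)=49995925, p(90)=56634173, p(91)=64112359, p(92)=72533807, p(93)=82010177, p(94)=92669720, p(95)=104651419, p(96)=118114304, p(97)=133230930, p(98)=150198136, p(99)=169229875, p(100)=190569292, p(101)=214481126, p(102)=241265379, p(103)=271248950, p(104)=304801365, p(105)=342325709, p(106)=384276336, p(107)=431149389, p(108)=483502844, p(109)=541946240, p(110)=607163746, p(111)=679903203, p(112)=761002156, p(113)=851376628, p(114)=952050665, p(115)=1064144451, p(116)=1188908248, p(117)=1327710076, p(118)=1482074143, p(119)=1653668665, p(120)=1844349560, p(121)=2056148051, p(122)=2291320912, p(123)=2552338241, p(124)=2841940500, p(125)=3163127352, p(126)=3519222692, p(127)=3913864295, p(128)=4351078600, p(129)=4835271870, p(130)=5371315400, p(131)=5964539504, p(132)=6620830889, p(133)=7346629512, p(134)=8149040695, p(135)=9035836076, p(136)=10015581680, p(137)=11097645016, p(138)=12292341831, p(139)=13610949895, p(140)=15065878135, p(141)=16670689208, p(142)=18440293320, p(143)=20390982757.
Final step: p(144) = p(143) + p(142) - p(139) - p(137) + p(132) + p(129) - p(122) - p(118) + p(109) + p(104) - p(93) - p(87) + p(74) + p(67) - p(52) - p(44) + p(27) + p(18)
= 20390982757 + 18440293320 - 13610949895 - 11097645016 + 6620830889 + 4835271870 - 2291320912 - 1482074143 + 541946240 + 304801365 - 82010177 - 38887673 + 7089500 + 2679689 - 281589 - 75175 + 3010 + 385
= 22540654445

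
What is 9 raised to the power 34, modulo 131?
27

Repeated squaring. Binary of 34 = 100010.
9^1 ≡ 9 (mod 131); 9^2 ≡ 81 (mod 131); 9^4 ≡ 11 (mod 131); 9^8 ≡ 121 (mod 131); 9^16 ≡ 100 (mod 131); 9^32 ≡ 44 (mod 131)
9^34 = 9^2 × 9^32 ≡ 27 (mod 131)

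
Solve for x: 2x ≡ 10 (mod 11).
x ≡ 5 (mod 11)

gcd(2, 11) = 1, which divides 10, so solutions exist.
Find 2^(-1) mod 11 by the extended Euclidean algorithm:
11 = 5 × 2 + 1  ⟹  1 = (1)·11 + (-5)·2
So (-5)·2 ≡ 1 (mod 11), i.e. 2^(-1) ≡ -5 ≡ 6 (mod 11).
x ≡ 6 × 10 = 60 ≡ 5 (mod 11).
Check: 2 × 5 = 10 ≡ 10 (mod 11).
Unique solution: x ≡ 5 (mod 11)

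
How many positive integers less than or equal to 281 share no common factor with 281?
280

281 = 281
φ(n) = n × ∏(1 - 1/p) for each prime p dividing n
φ(281) = 281 × (1 - 1/281) = 280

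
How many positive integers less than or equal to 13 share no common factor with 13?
12

13 = 13
φ(n) = n × ∏(1 - 1/p) for each prime p dividing n
φ(13) = 13 × (1 - 1/13) = 12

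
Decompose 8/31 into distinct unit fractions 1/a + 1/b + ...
1/4 + 1/124

Greedy algorithm:
8/31: ceiling(31/8) = 4, use 1/4
1/124: ceiling(124/1) = 124, use 1/124
Result: 8/31 = 1/4 + 1/124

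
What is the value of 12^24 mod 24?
0

Repeated squaring. Binary of 24 = 11000.
12^1 ≡ 12 (mod 24); 12^2 ≡ 0 (mod 24); 12^4 ≡ 0 (mod 24); 12^8 ≡ 0 (mod 24); 12^16 ≡ 0 (mod 24)
12^24 = 12^8 × 12^16 ≡ 0 (mod 24)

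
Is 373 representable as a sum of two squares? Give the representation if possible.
7² + 18² (a=7, b=18)

Factorization: 373 = 373
By Fermat: n is sum of two squares iff every prime p ≡ 3 (mod 4) appears to even power.
All primes ≡ 3 (mod 4) appear to even power.
Search a = 0, 1, 2, … for 373 - a² a perfect square: first hit at a = 7: 373 - 49 = 324 = 18².
373 = 7² + 18² = 49 + 324 ✓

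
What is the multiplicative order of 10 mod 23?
22

23 is prime, so ord(10) divides φ(23) = 22.
Divisors of 22: 1, 2, 11, 22.
Repeated squaring: 10^1 ≡ 10, 10^2 ≡ 8, 10^4 ≡ 18, 10^8 ≡ 2, 10^16 ≡ 4 (mod 23).
Test 10^d mod 23 for each divisor d in increasing order:
10^1 ≡ 10
10^2 ≡ 8
10^11 = 10^8·10^2·10^1 ≡ 22
10^22 = 10^16·10^4·10^2 ≡ 1  ← first divisor giving 1
The order is 22.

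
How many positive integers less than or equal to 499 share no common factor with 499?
498

499 = 499
φ(n) = n × ∏(1 - 1/p) for each prime p dividing n
φ(499) = 499 × (1 - 1/499) = 498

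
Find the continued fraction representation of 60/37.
[1; 1, 1, 1, 1, 1, 4]

Euclidean algorithm steps:
60 = 1 × 37 + 23
37 = 1 × 23 + 14
23 = 1 × 14 + 9
14 = 1 × 9 + 5
9 = 1 × 5 + 4
5 = 1 × 4 + 1
4 = 4 × 1 + 0
Continued fraction: [1; 1, 1, 1, 1, 1, 4]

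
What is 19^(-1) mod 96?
91

gcd(19, 96) = 1, so the inverse exists.
Extended Euclidean algorithm on (96, 19):
96 = 5 × 19 + 1  ⟹  1 = (1)·96 + (-5)·19
So (-5)·19 ≡ 1 (mod 96), i.e. 19^(-1) ≡ -5 ≡ 91 (mod 96).
Check: 19 × 91 = 1729 ≡ 1 (mod 96)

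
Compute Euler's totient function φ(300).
80

300 = 2^2 × 3 × 5^2
φ(n) = n × ∏(1 - 1/p) for each prime p dividing n
φ(300) = 300 × (1 - 1/2) × (1 - 1/3) × (1 - 1/5) = 80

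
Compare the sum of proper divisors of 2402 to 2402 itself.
deficient

Proper divisors of 2402: sum = 1 + 2 + 1201 = 1204
Since 1204 < 2402, 2402 is deficient.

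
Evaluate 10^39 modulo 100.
0

Repeated squaring. Binary of 39 = 100111.
10^1 ≡ 10 (mod 100); 10^2 ≡ 0 (mod 100); 10^4 ≡ 0 (mod 100); 10^8 ≡ 0 (mod 100); 10^16 ≡ 0 (mod 100); 10^32 ≡ 0 (mod 100)
10^39 = 10^1 × 10^2 × 10^4 × 10^32 ≡ 0 (mod 100)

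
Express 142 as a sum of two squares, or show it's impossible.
Not possible

Factorization: 142 = 2 × 71
By Fermat: n is sum of two squares iff every prime p ≡ 3 (mod 4) appears to even power.
Prime(s) ≡ 3 (mod 4) with odd exponent: [(71, 1)]
Therefore 142 cannot be expressed as a² + b².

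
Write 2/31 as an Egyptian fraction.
1/16 + 1/496

Greedy algorithm:
2/31: ceiling(31/2) = 16, use 1/16
1/496: ceiling(496/1) = 496, use 1/496
Result: 2/31 = 1/16 + 1/496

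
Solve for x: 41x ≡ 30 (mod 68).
x ≡ 14 (mod 68)

gcd(41, 68) = 1, which divides 30, so solutions exist.
Find 41^(-1) mod 68 by the extended Euclidean algorithm:
68 = 1 × 41 + 27  ⟹  27 = (1)·68 + (-1)·41
41 = 1 × 27 + 14  ⟹  14 = (-1)·68 + (2)·41
27 = 1 × 14 + 13  ⟹  13 = (2)·68 + (-3)·41
14 = 1 × 13 + 1  ⟹  1 = (-3)·68 + (5)·41
So (5)·41 ≡ 1 (mod 68), i.e. 41^(-1) ≡ 5 (mod 68).
x ≡ 5 × 30 = 150 ≡ 14 (mod 68).
Check: 41 × 14 = 574 ≡ 30 (mod 68).
Unique solution: x ≡ 14 (mod 68)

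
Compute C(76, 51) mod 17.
4

Using Lucas' theorem:
Write n=76 and k=51 in base 17:
n in base 17: [4, 8]
k in base 17: [3, 0]
C(76,51) mod 17 = ∏ C(n_i, k_i) mod 17
Digit binomials (mod 17): C(4,3) = 4; C(8,0) = 1
Product: 4 × 1 = 4 ≡ 4 (mod 17)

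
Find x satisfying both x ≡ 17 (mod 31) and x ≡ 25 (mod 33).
916

Using Chinese Remainder Theorem:
M = 31 × 33 = 1023
M1 = 33, M2 = 31
y1 = 33^(-1) mod 31 = 16
y2 = 31^(-1) mod 33 = 16
x = (17×33×16 + 25×31×16) mod 1023 = 916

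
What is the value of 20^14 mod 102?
70

Repeated squaring. Binary of 14 = 1110.
20^1 ≡ 20 (mod 102); 20^2 ≡ 94 (mod 102); 20^4 ≡ 64 (mod 102); 20^8 ≡ 16 (mod 102)
20^14 = 20^2 × 20^4 × 20^8 ≡ 70 (mod 102)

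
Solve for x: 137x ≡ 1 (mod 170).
103

gcd(137, 170) = 1, so the inverse exists.
Extended Euclidean algorithm on (170, 137):
170 = 1 × 137 + 33  ⟹  33 = (1)·170 + (-1)·137
137 = 4 × 33 + 5  ⟹  5 = (-4)·170 + (5)·137
33 = 6 × 5 + 3  ⟹  3 = (25)·170 + (-31)·137
5 = 1 × 3 + 2  ⟹  2 = (-29)·170 + (36)·137
3 = 1 × 2 + 1  ⟹  1 = (54)·170 + (-67)·137
So (-67)·137 ≡ 1 (mod 170), i.e. 137^(-1) ≡ -67 ≡ 103 (mod 170).
Check: 137 × 103 = 14111 ≡ 1 (mod 170)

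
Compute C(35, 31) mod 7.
0

Using Lucas' theorem:
Write n=35 and k=31 in base 7:
n in base 7: [5, 0]
k in base 7: [4, 3]
C(35,31) mod 7 = ∏ C(n_i, k_i) mod 7
Digit binomials (mod 7): C(5,4) = 5; C(0,3) = 0 (k_i > n_i)
Product: 5 × 0 = 0 ≡ 0 (mod 7)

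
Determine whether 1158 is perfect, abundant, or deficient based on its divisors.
abundant

Proper divisors of 1158: sum = 1 + 2 + 3 + 6 + 193 + 386 + 579 = 1170
Since 1170 > 1158, 1158 is abundant.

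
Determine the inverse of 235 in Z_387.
28

gcd(235, 387) = 1, so the inverse exists.
Extended Euclidean algorithm on (387, 235):
387 = 1 × 235 + 152  ⟹  152 = (1)·387 + (-1)·235
235 = 1 × 152 + 83  ⟹  83 = (-1)·387 + (2)·235
152 = 1 × 83 + 69  ⟹  69 = (2)·387 + (-3)·235
83 = 1 × 69 + 14  ⟹  14 = (-3)·387 + (5)·235
69 = 4 × 14 + 13  ⟹  13 = (14)·387 + (-23)·235
14 = 1 × 13 + 1  ⟹  1 = (-17)·387 + (28)·235
So (28)·235 ≡ 1 (mod 387), i.e. 235^(-1) ≡ 28 (mod 387).
Check: 235 × 28 = 6580 ≡ 1 (mod 387)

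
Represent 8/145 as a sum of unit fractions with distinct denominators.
1/19 + 1/394 + 1/361824 + 1/196374548640

Greedy algorithm:
8/145: ceiling(145/8) = 19, use 1/19
7/2755: ceiling(2755/7) = 394, use 1/394
3/1085470: ceiling(1085470/3) = 361824, use 1/361824
1/196374548640: ceiling(196374548640/1) = 196374548640, use 1/196374548640
Result: 8/145 = 1/19 + 1/394 + 1/361824 + 1/196374548640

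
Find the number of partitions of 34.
12310

p(n) counts ways to write n as a sum of positive integers (order ignored).
Euler's pentagonal recurrence: p(k) = p(k-1) + p(k-2) - p(k-5) - p(k-7) + p(k-12) + p(k-15) - ... (offsets j(3j∓1)/2, signs ++--, p(0)=1, p(<0)=0).
DP table for k = 0..33: p(0)=1, p(1)=1, p(2)=2, p(3)=3, p(4)=5, p(5)=7, p(6)=11, p(7)=15, p(8)=22, p(9)=30, p(10)=42, p(11)=56, p(12)=77, p(13)=101, p(14)=135, p(15)=176, p(16)=231, p(17)=297, p(18)=385, p(19)=490, p(20)=627, p(21)=792, p(22)=1002, p(23)=1255, p(24)=1575, p(25)=1958, p(26)=2436, p(27)=3010, p(28)=3718, p(29)=4565, p(30)=5604, p(31)=6842, p(32)=8349, p(33)=10143.
Final step: p(34) = p(33) + p(32) - p(29) - p(27) + p(22) + p(19) - p(12) - p(8)
= 10143 + 8349 - 4565 - 3010 + 1002 + 490 - 77 - 22
= 12310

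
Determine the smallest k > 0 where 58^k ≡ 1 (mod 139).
138

139 is prime, so ord(58) divides φ(139) = 138.
Divisors of 138: 1, 2, 3, 6, 23, 46, 69, 138.
Repeated squaring: 58^1 ≡ 58, 58^2 ≡ 28, 58^4 ≡ 89, 58^8 ≡ 137, 58^16 ≡ 4, 58^32 ≡ 16, 58^64 ≡ 117, 58^128 ≡ 67 (mod 139).
Test 58^d mod 139 for each divisor d in increasing order:
58^1 ≡ 58
58^2 ≡ 28
58^3 = 58^2·58^1 ≡ 95
58^6 = 58^4·58^2 ≡ 129
58^23 = 58^16·58^4·58^2·58^1 ≡ 43
58^46 = 58^32·58^8·58^4·58^2 ≡ 42
58^69 = 58^64·58^4·58^1 ≡ 138
58^138 = 58^128·58^8·58^2 ≡ 1  ← first divisor giving 1
The order is 138.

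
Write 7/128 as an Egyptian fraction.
1/19 + 1/487 + 1/394795 + 1/467588881280

Greedy algorithm:
7/128: ceiling(128/7) = 19, use 1/19
5/2432: ceiling(2432/5) = 487, use 1/487
3/1184384: ceiling(1184384/3) = 394795, use 1/394795
1/467588881280: ceiling(467588881280/1) = 467588881280, use 1/467588881280
Result: 7/128 = 1/19 + 1/487 + 1/394795 + 1/467588881280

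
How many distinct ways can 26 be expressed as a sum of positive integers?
2436

p(n) counts ways to write n as a sum of positive integers (order ignored).
Euler's pentagonal recurrence: p(k) = p(k-1) + p(k-2) - p(k-5) - p(k-7) + p(k-12) + p(k-15) - ... (offsets j(3j∓1)/2, signs ++--, p(0)=1, p(<0)=0).
DP table for k = 0..25: p(0)=1, p(1)=1, p(2)=2, p(3)=3, p(4)=5, p(5)=7, p(6)=11, p(7)=15, p(8)=22, p(9)=30, p(10)=42, p(11)=56, p(12)=77, p(13)=101, p(14)=135, p(15)=176, p(16)=231, p(17)=297, p(18)=385, p(19)=490, p(20)=627, p(21)=792, p(22)=1002, p(23)=1255, p(24)=1575, p(25)=1958.
Final step: p(26) = p(25) + p(24) - p(21) - p(19) + p(14) + p(11) - p(4) - p(0)
= 1958 + 1575 - 792 - 490 + 135 + 56 - 5 - 1
= 2436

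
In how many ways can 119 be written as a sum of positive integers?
1653668665

p(n) counts ways to write n as a sum of positive integers (order ignored).
Euler's pentagonal recurrence: p(k) = p(k-1) + p(k-2) - p(k-5) - p(k-7) + p(k-12) + p(k-15) - ... (offsets j(3j∓1)/2, signs ++--, p(0)=1, p(<0)=0).
DP table for k = 0..118: p(0)=1, p(1)=1, p(2)=2, p(3)=3, p(4)=5, p(5)=7, p(6)=11, p(7)=15, p(8)=22, p(9)=30, p(10)=42, p(11)=56, p(12)=77, p(13)=101, p(14)=135, p(15)=176, p(16)=231, p(17)=297, p(18)=385, p(19)=490, p(20)=627, p(21)=792, p(22)=1002, p(23)=1255, p(24)=1575, p(25)=1958, p(26)=2436, p(27)=3010, p(28)=3718, p(29)=4565, p(30)=5604, p(31)=6842, p(32)=8349, p(33)=10143, p(34)=12310, p(35)=14883, p(36)=17977, p(37)=21637, p(38)=26015, p(39)=31185, p(40)=37338, p(41)=44583, p(42)=53174, p(43)=63261, p(44)=75175, p(45)=89134, p(46)=105558, p(47)=124754, p(48)=147273, p(49)=173525, p(50)=204226, p(51)=239943, p(52)=281589, p(53)=329931, p(54)=386155, p(55)=451276, p(56)=526823, p(57)=614154, p(58)=715220, p(59)=831820, p(60)=966467, p(61)=1121505, p(62)=1300156, p(63)=1505499, p(64)=1741630, p(65)=2012558, p(66)=2323520, p(67)=2679689, p(68)=3087735, p(69)=3554345, p(70)=4087968, p(71)=4697205, p(72)=5392783, p(73)=6185689, p(74)=7089500, p(75)=8118264, p(76)=9289091, p(77)=10619863, p(78)=12132164, p(79)=13848650, p(80)=15796476, p(81)=18004327, p(82)=20506255, p(83)=23338469, p(84)=26543660, p(85)=30167357, p(86)=34262962, p(87)=38887673, p(88)=44108109, p(89)=49995925, p(90)=56634173, p(91)=64112359, p(92)=72533807, p(93)=82010177, p(94)=92669720, p(95)=104651419, p(96)=118114304, p(97)=133230930, p(98)=150198136, p(99)=169229875, p(100)=190569292, p(101)=214481126, p(102)=241265379, p(103)=271248950, p(104)=304801365, p(105)=342325709, p(106)=384276336, p(107)=431149389, p(108)=483502844, p(109)=541946240, p(110)=607163746, p(111)=679903203, p(112)=761002156, p(113)=851376628, p(114)=952050665, p(115)=1064144451, p(116)=1188908248, p(117)=1327710076, p(118)=1482074143.
Final step: p(119) = p(118) + p(117) - p(114) - p(112) + p(107) + p(104) - p(97) - p(93) + p(84) + p(79) - p(68) - p(62) + p(49) + p(42) - p(27) - p(19) + p(2)
= 1482074143 + 1327710076 - 952050665 - 761002156 + 431149389 + 304801365 - 133230930 - 82010177 + 26543660 + 13848650 - 3087735 - 1300156 + 173525 + 53174 - 3010 - 490 + 2
= 1653668665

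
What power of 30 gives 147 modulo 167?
150

Baby-step giant-step with step n = ⌈√167⌉ = 13.
Baby steps 30^j mod 167 (j:value) for j=0..12: 0:1, 1:30, 2:65, 3:113, 4:50, 5:164, 6:77, 7:139, 8:162, 9:17, 10:9, 11:103, 12:84.
Giant-step multiplier: 30^(-13) ≡ 30^(166-13) = 30^153 ≡ 78 (mod 167).
Giant steps γ_i = 147·78^i mod 167: γ_0=147, γ_1=110, γ_2=63, γ_3=71, γ_4=27, γ_5=102, γ_6=107, γ_7=163, γ_8=22, γ_9=46, γ_10=81, γ_11=139 (in table at j=7).
x = i·n + j = 11·13 + 7 = 150.
Check: 30^150 ≡ 147 (mod 167).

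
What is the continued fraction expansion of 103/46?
[2; 4, 5, 2]

Euclidean algorithm steps:
103 = 2 × 46 + 11
46 = 4 × 11 + 2
11 = 5 × 2 + 1
2 = 2 × 1 + 0
Continued fraction: [2; 4, 5, 2]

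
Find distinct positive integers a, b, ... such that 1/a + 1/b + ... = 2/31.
1/16 + 1/496

Greedy algorithm:
2/31: ceiling(31/2) = 16, use 1/16
1/496: ceiling(496/1) = 496, use 1/496
Result: 2/31 = 1/16 + 1/496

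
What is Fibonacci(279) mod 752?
34

Matrix identity: Q^n = [[F_(n+1), F_n], [F_n, F_(n-1)]] with Q = [[1,1],[1,0]].
n = 279 = 100010111₂. Square-and-multiply, entries mod 752:
Q^1 = [[1,1],[1,0]]
Q^2 = (Q^1)² = [[2,1],[1,1]]
Q^4 = (Q^2)² = [[5,3],[3,2]]
Q^8 = (Q^4)² = [[34,21],[21,13]]
Q^17 = (Q^8)²·Q = [[328,93],[93,235]]
Q^34 = (Q^17)² = [[425,471],[471,706]]
Q^69 = (Q^34)²·Q = [[431,146],[146,285]]
Q^139 = (Q^69)²·Q = [[285,277],[277,8]]
Q^279 = (Q^139)²·Q = [[731,34],[34,697]]
F_279 mod 752 = Q^279[0][1] = 34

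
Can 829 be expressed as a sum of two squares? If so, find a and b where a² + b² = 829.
10² + 27² (a=10, b=27)

Factorization: 829 = 829
By Fermat: n is sum of two squares iff every prime p ≡ 3 (mod 4) appears to even power.
All primes ≡ 3 (mod 4) appear to even power.
Search a = 0, 1, 2, … for 829 - a² a perfect square: first hit at a = 10: 829 - 100 = 729 = 27².
829 = 10² + 27² = 100 + 729 ✓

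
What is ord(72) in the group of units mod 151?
25

151 is prime, so ord(72) divides φ(151) = 150.
Divisors of 150: 1, 2, 3, 5, 6, 10, 15, 25, 30, 50, 75, 150.
Repeated squaring: 72^1 ≡ 72, 72^2 ≡ 50, 72^4 ≡ 84, 72^8 ≡ 110, 72^16 ≡ 20, 72^32 ≡ 98, 72^64 ≡ 91, 72^128 ≡ 127 (mod 151).
Test 72^d mod 151 for each divisor d in increasing order:
72^1 ≡ 72
72^2 ≡ 50
72^3 = 72^2·72^1 ≡ 127
72^5 = 72^4·72^1 ≡ 8
72^6 = 72^4·72^2 ≡ 123
72^10 = 72^8·72^2 ≡ 64
72^15 = 72^8·72^4·72^2·72^1 ≡ 59
72^25 = 72^16·72^8·72^1 ≡ 1  ← first divisor giving 1
The order is 25.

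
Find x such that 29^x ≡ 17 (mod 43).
4

Baby-step giant-step with step n = ⌈√43⌉ = 7.
Baby steps 29^j mod 43 (j:value) for j=0..6: 0:1, 1:29, 2:24, 3:8, 4:17, 5:20, 6:21.
h = 17 is already in the table at j=4, so x = 4.
Check: 29^4 ≡ 17 (mod 43).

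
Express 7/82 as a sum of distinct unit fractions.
1/12 + 1/492

Greedy algorithm:
7/82: ceiling(82/7) = 12, use 1/12
1/492: ceiling(492/1) = 492, use 1/492
Result: 7/82 = 1/12 + 1/492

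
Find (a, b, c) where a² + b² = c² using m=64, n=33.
(3007, 4224, 5185)

Euclid's formula: a = m² - n², b = 2mn, c = m² + n²
m = 64, n = 33
a = 64² - 33² = 4096 - 1089 = 3007
b = 2 × 64 × 33 = 4224
c = 64² + 33² = 4096 + 1089 = 5185
Verification: 3007² + 4224² = 9042049 + 17842176 = 26884225 = 5185² ✓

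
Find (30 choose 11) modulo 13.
0

Using Lucas' theorem:
Write n=30 and k=11 in base 13:
n in base 13: [2, 4]
k in base 13: [0, 11]
C(30,11) mod 13 = ∏ C(n_i, k_i) mod 13
Digit binomials (mod 13): C(2,0) = 1; C(4,11) = 0 (k_i > n_i)
Product: 1 × 0 = 0 ≡ 0 (mod 13)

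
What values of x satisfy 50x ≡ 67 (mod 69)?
x ≡ 11 (mod 69)

gcd(50, 69) = 1, which divides 67, so solutions exist.
Find 50^(-1) mod 69 by the extended Euclidean algorithm:
69 = 1 × 50 + 19  ⟹  19 = (1)·69 + (-1)·50
50 = 2 × 19 + 12  ⟹  12 = (-2)·69 + (3)·50
19 = 1 × 12 + 7  ⟹  7 = (3)·69 + (-4)·50
12 = 1 × 7 + 5  ⟹  5 = (-5)·69 + (7)·50
7 = 1 × 5 + 2  ⟹  2 = (8)·69 + (-11)·50
5 = 2 × 2 + 1  ⟹  1 = (-21)·69 + (29)·50
So (29)·50 ≡ 1 (mod 69), i.e. 50^(-1) ≡ 29 (mod 69).
x ≡ 29 × 67 = 1943 ≡ 11 (mod 69).
Check: 50 × 11 = 550 ≡ 67 (mod 69).
Unique solution: x ≡ 11 (mod 69)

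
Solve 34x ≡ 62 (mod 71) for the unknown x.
x ≡ 6 (mod 71)

gcd(34, 71) = 1, which divides 62, so solutions exist.
Find 34^(-1) mod 71 by the extended Euclidean algorithm:
71 = 2 × 34 + 3  ⟹  3 = (1)·71 + (-2)·34
34 = 11 × 3 + 1  ⟹  1 = (-11)·71 + (23)·34
So (23)·34 ≡ 1 (mod 71), i.e. 34^(-1) ≡ 23 (mod 71).
x ≡ 23 × 62 = 1426 ≡ 6 (mod 71).
Check: 34 × 6 = 204 ≡ 62 (mod 71).
Unique solution: x ≡ 6 (mod 71)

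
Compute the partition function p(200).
3972999029388

p(n) counts ways to write n as a sum of positive integers (order ignored).
Euler's pentagonal recurrence: p(k) = p(k-1) + p(k-2) - p(k-5) - p(k-7) + p(k-12) + p(k-15) - ... (offsets j(3j∓1)/2, signs ++--, p(0)=1, p(<0)=0).
DP table for k = 0..199: p(0)=1, p(1)=1, p(2)=2, p(3)=3, p(4)=5, p(5)=7, p(6)=11, p(7)=15, p(8)=22, p(9)=30, p(10)=42, p(11)=56, p(12)=77, p(13)=101, p(14)=135, p(15)=176, p(16)=231, p(17)=297, p(18)=385, p(19)=490, p(20)=627, p(21)=792, p(22)=1002, p(23)=1255, p(24)=1575, p(25)=1958, p(26)=2436, p(27)=3010, p(28)=3718, p(29)=4565, p(30)=5604, p(31)=6842, p(32)=8349, p(33)=10143, p(34)=12310, p(35)=14883, p(36)=17977, p(37)=21637, p(38)=26015, p(39)=31185, p(40)=37338, p(41)=44583, p(42)=53174, p(43)=63261, p(44)=75175, p(45)=89134, p(46)=105558, p(47)=124754, p(48)=147273, p(49)=173525, p(50)=204226, p(51)=239943, p(52)=281589, p(53)=329931, p(54)=386155, p(55)=451276, p(56)=526823, p(57)=614154, p(58)=715220, p(59)=831820, p(60)=966467, p(61)=1121505, p(62)=1300156, p(63)=1505499, p(64)=1741630, p(65)=2012558, p(66)=2323520, p(67)=2679689, p(68)=3087735, p(69)=3554345, p(70)=4087968, p(71)=4697205, p(72)=5392783, p(73)=6185689, p(74)=7089500, p(75)=8118264, p(76)=9289091, p(77)=10619863, p(78)=12132164, p(79)=13848650, p(80)=15796476, p(81)=18004327, p(82)=20506255, p(83)=23338469, p(84)=26543660, p(85)=30167357, p(86)=34262962, p(87)=38887673, p(88)=44108109, p(89)=49995925, p(90)=56634173, p(91)=64112359, p(92)=72533807, p(93)=82010177, p(94)=92669720, p(95)=104651419, p(96)=118114304, p(97)=133230930, p(98)=150198136, p(99)=169229875, p(100)=190569292, p(101)=214481126, p(102)=241265379, p(103)=271248950, p(104)=304801365, p(105)=342325709, p(106)=384276336, p(107)=431149389, p(108)=483502844, p(109)=541946240, p(110)=607163746, p(111)=679903203, p(112)=761002156, p(113)=851376628, p(114)=952050665, p(115)=1064144451, p(116)=1188908248, p(117)=1327710076, p(118)=1482074143, p(119)=1653668665, p(120)=1844349560, p(121)=2056148051, p(122)=2291320912, p(123)=2552338241, p(124)=2841940500, p(125)=3163127352, p(126)=3519222692, p(127)=3913864295, p(128)=4351078600, p(129)=4835271870, p(130)=5371315400, p(131)=5964539504, p(132)=6620830889, p(133)=7346629512, p(134)=8149040695, p(135)=9035836076, p(136)=10015581680, p(137)=11097645016, p(138)=12292341831, p(139)=13610949895, p(140)=15065878135, p(141)=16670689208, p(142)=18440293320, p(143)=20390982757, p(144)=22540654445, p(145)=24908858009, p(146)=27517052599, p(147)=30388671978, p(148)=33549419497, p(149)=37027355200, p(150)=40853235313, p(151)=45060624582, p(152)=49686288421, p(153)=54770336324, p(154)=60356673280, p(155)=66493182097, p(156)=73232243759, p(157)=80630964769, p(158)=88751778802, p(159)=97662728555, p(160)=107438159466, p(161)=118159068427, p(162)=129913904637, p(163)=142798995930, p(164)=156919475295, p(165)=172389800255, p(166)=189334822579, p(167)=207890420102, p(168)=228204732751, p(169)=250438925115, p(170)=274768617130, p(171)=301384802048, p(172)=330495499613, p(173)=362326859895, p(174)=397125074750, p(175)=435157697830, p(176)=476715857290, p(177)=522115831195, p(178)=571701605655, p(179)=625846753120, p(180)=684957390936, p(181)=749474411781, p(182)=819876908323, p(183)=896684817527, p(184)=980462880430, p(185)=1071823774337, p(186)=1171432692373, p(187)=1280011042268, p(188)=1398341745571, p(189)=1527273599625, p(190)=1667727404093, p(191)=1820701100652, p(192)=1987276856363, p(193)=2168627105469, p(194)=2366022741845, p(195)=2580840212973, p(196)=2814570987591, p(197)=3068829878530, p(198)=3345365983698, p(199)=3646072432125.
Final step: p(200) = p(199) + p(198) - p(195) - p(193) + p(188) + p(185) - p(178) - p(174) + p(165) + p(160) - p(149) - p(143) + p(130) + p(123) - p(108) - p(100) + p(83) + p(74) - p(55) - p(45) + p(24) + p(13)
= 3646072432125 + 3345365983698 - 2580840212973 - 2168627105469 + 1398341745571 + 1071823774337 - 571701605655 - 397125074750 + 172389800255 + 107438159466 - 37027355200 - 20390982757 + 5371315400 + 2552338241 - 483502844 - 190569292 + 23338469 + 7089500 - 451276 - 89134 + 1575 + 101
= 3972999029388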